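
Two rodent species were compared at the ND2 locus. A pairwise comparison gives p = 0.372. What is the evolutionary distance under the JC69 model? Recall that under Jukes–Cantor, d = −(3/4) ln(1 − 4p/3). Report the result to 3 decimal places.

0.514

d = −(3/4) ln(1 − 4p/3) = −0.75 ln(1 − 0.496) = −0.75 ln(0.504)
  = −0.75 × (-0.685179) = 0.513884 substitutions/site.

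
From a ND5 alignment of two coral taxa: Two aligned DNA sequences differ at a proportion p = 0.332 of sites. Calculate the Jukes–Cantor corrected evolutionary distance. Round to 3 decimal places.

d = −(3/4) ln(1 − 4p/3) = −0.75 ln(1 − 0.442667) = −0.75 ln(0.557333)
  = −0.75 × (-0.584592) = 0.438444 substitutions/site.

0.438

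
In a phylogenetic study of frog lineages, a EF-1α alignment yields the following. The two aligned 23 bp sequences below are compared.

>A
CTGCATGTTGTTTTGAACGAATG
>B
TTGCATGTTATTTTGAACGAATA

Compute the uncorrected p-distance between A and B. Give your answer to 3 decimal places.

The sequences differ at 3 of 23 positions (sites 1, 10, 23).
p = 3/23 = 0.130434… ≈ 0.130 (to 3 d.p.).

0.130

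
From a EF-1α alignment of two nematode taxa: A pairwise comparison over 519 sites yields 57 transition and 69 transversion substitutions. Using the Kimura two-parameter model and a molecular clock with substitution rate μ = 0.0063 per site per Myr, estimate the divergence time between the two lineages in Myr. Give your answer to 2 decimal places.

23.39

P = 57/519 ≈ 0.109827 and Q = 69/519 ≈ 0.132948.
Under the Kimura two-parameter model, d = −½ ln(1 − 2P − Q) − ¼ ln(1 − 2Q).
1 − 2P − Q = 0.647398, giving −½ ln(0.647398) = 0.217397.
1 − 2Q = 0.734104, giving −¼ ln(0.734104) = 0.077276.
d = 0.217397 + 0.077276 = 0.294673.
Under a molecular clock d = 2μt, so t = d/(2μ) = 0.294673 / (2 × 0.0063) = 23.39 Myr.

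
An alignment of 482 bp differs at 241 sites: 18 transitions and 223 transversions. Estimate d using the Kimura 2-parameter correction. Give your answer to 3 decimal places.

P = 18/482 ≈ 0.037344 and Q = 223/482 ≈ 0.462656.
Under the Kimura two-parameter model, d = −½ ln(1 − 2P − Q) − ¼ ln(1 − 2Q).
1 − 2P − Q = 0.462656, giving −½ ln(0.462656) = 0.385386.
1 − 2Q = 0.074688, giving −¼ ln(0.074688) = 0.648609.
d = 0.385386 + 0.648609 = 1.033995.

1.034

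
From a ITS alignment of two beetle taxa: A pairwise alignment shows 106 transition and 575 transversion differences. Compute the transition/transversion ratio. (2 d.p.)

R = 106/575 = 0.184347… ≈ 0.18 (to 2 d.p.).

0.18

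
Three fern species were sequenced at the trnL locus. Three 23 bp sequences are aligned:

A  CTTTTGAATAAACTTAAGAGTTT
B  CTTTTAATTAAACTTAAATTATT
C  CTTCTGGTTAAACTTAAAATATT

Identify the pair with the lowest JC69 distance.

A–B: 6/23 differ, p = 0.261, d = 0.321.
A–C: 6/23 differ, p = 0.261, d = 0.321.
B–C: 4/23 differ, p = 0.174, d = 0.198.
The smallest distance is between B and C.

B and C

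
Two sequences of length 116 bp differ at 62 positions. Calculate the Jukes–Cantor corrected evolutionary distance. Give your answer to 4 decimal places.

p = 62/116 ≈ 0.534483.
d = −(3/4) ln(1 − 4p/3) = −0.75 ln(1 − 0.712644) = −0.75 ln(0.287356)
  = −0.75 × (-1.247033) = 0.935275 substitutions/site.

0.9353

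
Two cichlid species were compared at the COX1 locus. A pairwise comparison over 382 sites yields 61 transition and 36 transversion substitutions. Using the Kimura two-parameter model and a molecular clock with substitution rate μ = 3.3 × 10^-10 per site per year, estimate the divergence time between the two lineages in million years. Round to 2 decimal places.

P = 61/382 ≈ 0.159686 and Q = 36/382 ≈ 0.094241.
Under the Kimura two-parameter model, d = −½ ln(1 − 2P − Q) − ¼ ln(1 − 2Q).
1 − 2P − Q = 0.586387, giving −½ ln(0.586387) = 0.266888.
1 − 2Q = 0.811518, giving −¼ ln(0.811518) = 0.052212.
d = 0.266888 + 0.052212 = 0.319100.
Under a molecular clock d = 2μt, so t = d/(2μ) = 0.319100 / (2 × 3.3 × 10^-10) = 483.48 million years.

483.48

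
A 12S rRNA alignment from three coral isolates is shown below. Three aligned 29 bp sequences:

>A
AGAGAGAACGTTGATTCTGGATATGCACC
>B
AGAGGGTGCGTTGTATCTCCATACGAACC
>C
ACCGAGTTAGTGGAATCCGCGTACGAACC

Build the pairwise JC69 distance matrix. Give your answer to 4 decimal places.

A–B: 9/29 sites differ → p ≈ 0.310345, d = −0.75 ln(1 − 0.413793) = 0.400562 ≈ 0.4006.
A–C: 12/29 sites differ → p ≈ 0.413793, d = −0.75 ln(1 − 0.551724) = 0.601760 ≈ 0.6018.
B–C: 10/29 sites differ → p ≈ 0.344828, d = −0.75 ln(1 − 0.459771) = 0.461822 ≈ 0.4618.

d(A,B) = 0.4006, d(A,C) = 0.6018, d(B,C) = 0.4618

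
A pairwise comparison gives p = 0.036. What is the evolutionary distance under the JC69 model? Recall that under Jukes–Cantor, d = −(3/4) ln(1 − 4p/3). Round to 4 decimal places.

d = −(3/4) ln(1 − 4p/3) = −0.75 ln(1 − 0.048) = −0.75 ln(0.952)
  = −0.75 × (-0.049190) = 0.036893 substitutions/site.

0.0369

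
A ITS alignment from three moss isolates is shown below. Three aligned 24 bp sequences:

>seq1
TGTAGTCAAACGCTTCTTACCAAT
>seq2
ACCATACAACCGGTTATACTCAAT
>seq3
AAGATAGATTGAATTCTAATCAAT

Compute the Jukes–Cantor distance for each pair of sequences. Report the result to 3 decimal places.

d(seq1,seq2) = 0.708, d(seq1,seq3) = 0.961, d(seq2,seq3) = 0.608

seq1–seq2: 11/24 sites differ → p ≈ 0.458333, d = −0.75 ln(1 − 0.611111) = 0.708346 ≈ 0.708.
seq1–seq3: 13/24 sites differ → p ≈ 0.541667, d = −0.75 ln(1 − 0.722223) = 0.960702 ≈ 0.961.
seq2–seq3: 10/24 sites differ → p ≈ 0.416667, d = −0.75 ln(1 − 0.555556) = 0.608198 ≈ 0.608.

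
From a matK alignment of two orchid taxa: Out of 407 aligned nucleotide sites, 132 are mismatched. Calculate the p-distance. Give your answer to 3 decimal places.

p = 132/407 = 0.324324… ≈ 0.324 (to 3 d.p.).

0.324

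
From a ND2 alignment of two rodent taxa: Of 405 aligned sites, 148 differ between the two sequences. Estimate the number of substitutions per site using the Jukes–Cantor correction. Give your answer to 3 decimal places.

0.501

p = 148/405 ≈ 0.365432.
d = −(3/4) ln(1 − 4p/3) = −0.75 ln(1 − 0.487243) = −0.75 ln(0.512757)
  = −0.75 × (-0.667953) = 0.500965 substitutions/site.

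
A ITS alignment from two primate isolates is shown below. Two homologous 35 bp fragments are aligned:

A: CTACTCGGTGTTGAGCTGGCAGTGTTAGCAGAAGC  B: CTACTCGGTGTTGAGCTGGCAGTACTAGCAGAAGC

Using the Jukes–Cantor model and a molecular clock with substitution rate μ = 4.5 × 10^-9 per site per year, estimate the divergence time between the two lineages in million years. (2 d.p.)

The sequences differ at 2 of 35 sites (24, 25), so p = 2/35 ≈ 0.057143.
d = −(3/4) ln(1 − 4p/3) = −0.75 ln(1 − 0.076191) = −0.75 ln(0.923809)
  = −0.75 × (-0.079250) = 0.059438 substitutions/site.
Under a molecular clock d = 2μt, so t = d/(2μ) = 0.059438 / (2 × 4.5 × 10^-9) = 6.60 million years.

6.60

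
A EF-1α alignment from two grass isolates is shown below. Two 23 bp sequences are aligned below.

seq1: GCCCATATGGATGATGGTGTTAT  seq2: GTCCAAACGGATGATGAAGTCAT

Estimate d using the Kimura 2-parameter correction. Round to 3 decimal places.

0.333

Of 23 sites, 4 differences are transitions and 2 are transversions, so P = 4/23 ≈ 0.173913 and Q = 2/23 ≈ 0.086957.
Under the Kimura two-parameter model, d = −½ ln(1 − 2P − Q) − ¼ ln(1 − 2Q).
1 − 2P − Q = 0.565217, giving −½ ln(0.565217) = 0.285273.
1 − 2Q = 0.826086, giving −¼ ln(0.826086) = 0.047764.
d = 0.285273 + 0.047764 = 0.333037.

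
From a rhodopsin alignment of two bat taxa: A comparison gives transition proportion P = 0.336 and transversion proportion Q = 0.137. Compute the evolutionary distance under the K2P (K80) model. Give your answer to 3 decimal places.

Under the Kimura two-parameter model, d = −½ ln(1 − 2P − Q) − ¼ ln(1 − 2Q).
1 − 2P − Q = 0.191, giving −½ ln(0.191) = 0.827741.
1 − 2Q = 0.726, giving −¼ ln(0.726) = 0.080051.
d = 0.827741 + 0.080051 = 0.907792.

0.908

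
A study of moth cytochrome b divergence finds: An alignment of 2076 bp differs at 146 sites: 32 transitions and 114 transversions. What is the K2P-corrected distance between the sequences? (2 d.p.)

P = 32/2076 ≈ 0.015414 and Q = 114/2076 ≈ 0.054913.
Under the Kimura two-parameter model, d = −½ ln(1 − 2P − Q) − ¼ ln(1 − 2Q).
1 − 2P − Q = 0.914259, giving −½ ln(0.914259) = 0.044821.
1 − 2Q = 0.890174, giving −¼ ln(0.890174) = 0.029085.
d = 0.044821 + 0.029085 = 0.073906.

0.07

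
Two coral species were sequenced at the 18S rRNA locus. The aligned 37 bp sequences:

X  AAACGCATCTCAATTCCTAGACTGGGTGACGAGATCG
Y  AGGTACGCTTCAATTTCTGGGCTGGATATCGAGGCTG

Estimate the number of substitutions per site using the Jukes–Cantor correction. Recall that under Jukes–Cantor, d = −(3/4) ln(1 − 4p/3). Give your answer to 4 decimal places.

0.6445

The sequences differ at 16 of 37 sites, so p = 16/37 ≈ 0.432432.
d = −(3/4) ln(1 − 4p/3) = −0.75 ln(1 − 0.576576) = −0.75 ln(0.423424)
  = −0.75 × (-0.859381) = 0.644536 substitutions/site.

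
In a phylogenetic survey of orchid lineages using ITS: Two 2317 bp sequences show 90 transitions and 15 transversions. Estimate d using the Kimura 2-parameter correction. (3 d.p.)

0.047

P = 90/2317 ≈ 0.038843 and Q = 15/2317 ≈ 0.006474.
Under the Kimura two-parameter model, d = −½ ln(1 − 2P − Q) − ¼ ln(1 − 2Q).
1 − 2P − Q = 0.91584, giving −½ ln(0.91584) = 0.043957.
1 − 2Q = 0.987052, giving −¼ ln(0.987052) = 0.003258.
d = 0.043957 + 0.003258 = 0.047215.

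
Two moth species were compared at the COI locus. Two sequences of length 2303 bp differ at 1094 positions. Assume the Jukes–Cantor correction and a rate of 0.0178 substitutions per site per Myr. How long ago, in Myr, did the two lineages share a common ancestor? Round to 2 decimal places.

21.14

p = 1094/2303 ≈ 0.475033.
d = −(3/4) ln(1 − 4p/3) = −0.75 ln(1 − 0.633377) = −0.75 ln(0.366623)
  = −0.75 × (-1.003421) = 0.752566 substitutions/site.
Under a molecular clock d = 2μt, so t = d/(2μ) = 0.752566 / (2 × 0.0178) = 21.14 Myr.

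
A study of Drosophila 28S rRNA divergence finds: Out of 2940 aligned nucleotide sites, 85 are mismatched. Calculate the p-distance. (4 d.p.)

p = 85/2940 = 0.028911… ≈ 0.0289 (to 4 d.p.).

0.0289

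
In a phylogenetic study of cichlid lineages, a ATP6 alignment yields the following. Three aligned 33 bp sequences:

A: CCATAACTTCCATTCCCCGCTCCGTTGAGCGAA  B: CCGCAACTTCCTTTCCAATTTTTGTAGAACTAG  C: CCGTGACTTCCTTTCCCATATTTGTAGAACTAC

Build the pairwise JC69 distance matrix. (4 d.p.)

A–B: 13/33 sites differ → p ≈ 0.393939, d = −0.75 ln(1 − 0.525252) = 0.558728 ≈ 0.5587.
A–C: 12/33 sites differ → p ≈ 0.363636, d = −0.75 ln(1 − 0.484848) = 0.497470 ≈ 0.4975.
B–C: 5/33 sites differ → p ≈ 0.151515, d = −0.75 ln(1 − 0.20202) = 0.169254 ≈ 0.1693.

d(A,B) = 0.5587, d(A,C) = 0.4975, d(B,C) = 0.1693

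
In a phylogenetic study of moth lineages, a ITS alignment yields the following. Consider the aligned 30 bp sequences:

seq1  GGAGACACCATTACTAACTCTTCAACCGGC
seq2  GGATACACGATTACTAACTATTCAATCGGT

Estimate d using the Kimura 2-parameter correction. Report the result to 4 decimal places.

0.1886

Of 30 sites, 2 differences are transitions and 3 are transversions, so P = 2/30 ≈ 0.066667 and Q = 3/30 = 0.1.
Under the Kimura two-parameter model, d = −½ ln(1 − 2P − Q) − ¼ ln(1 − 2Q).
1 − 2P − Q = 0.766666, giving −½ ln(0.766666) = 0.132852.
1 − 2Q = 0.8, giving −¼ ln(0.8) = 0.055786.
d = 0.132852 + 0.055786 = 0.188638.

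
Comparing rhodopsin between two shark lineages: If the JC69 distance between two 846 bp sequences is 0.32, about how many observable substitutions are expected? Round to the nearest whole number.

Invert JC69: p = (3/4)(1 − e^(−4d/3)) = 0.75 × (1 − e^(-0.426667)) = 0.75 × (1 − 0.652681) = 0.260489.
Expected differing sites = pL ≈ 0.260489 × 846 = 220.373694 ≈ 220.

220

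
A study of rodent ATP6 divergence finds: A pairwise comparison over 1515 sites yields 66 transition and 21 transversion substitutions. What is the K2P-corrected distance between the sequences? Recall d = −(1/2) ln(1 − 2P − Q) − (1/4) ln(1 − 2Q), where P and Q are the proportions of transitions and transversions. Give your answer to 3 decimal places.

P = 66/1515 ≈ 0.043564 and Q = 21/1515 ≈ 0.013861.
Under the Kimura two-parameter model, d = −½ ln(1 − 2P − Q) − ¼ ln(1 − 2Q).
1 − 2P − Q = 0.899011, giving −½ ln(0.899011) = 0.053230.
1 − 2Q = 0.972278, giving −¼ ln(0.972278) = 0.007028.
d = 0.053230 + 0.007028 = 0.060258.

0.060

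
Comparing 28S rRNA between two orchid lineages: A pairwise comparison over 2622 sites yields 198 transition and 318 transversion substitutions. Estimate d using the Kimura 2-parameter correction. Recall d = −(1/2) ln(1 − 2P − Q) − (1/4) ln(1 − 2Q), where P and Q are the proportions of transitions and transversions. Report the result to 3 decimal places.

P = 198/2622 ≈ 0.075515 and Q = 318/2622 ≈ 0.121281.
Under the Kimura two-parameter model, d = −½ ln(1 − 2P − Q) − ¼ ln(1 − 2Q).
1 − 2P − Q = 0.727689, giving −½ ln(0.727689) = 0.158941.
1 − 2Q = 0.757438, giving −¼ ln(0.757438) = 0.069453.
d = 0.158941 + 0.069453 = 0.228394.

0.228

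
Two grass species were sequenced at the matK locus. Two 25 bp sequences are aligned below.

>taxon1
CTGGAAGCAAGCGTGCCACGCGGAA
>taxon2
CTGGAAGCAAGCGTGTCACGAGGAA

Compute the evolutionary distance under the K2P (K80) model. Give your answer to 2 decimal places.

Of 25 sites, 1 differences are transitions and 1 are transversions, so P = 1/25 = 0.04 and Q = 1/25 = 0.04.
Under the Kimura two-parameter model, d = −½ ln(1 − 2P − Q) − ¼ ln(1 − 2Q).
1 − 2P − Q = 0.88, giving −½ ln(0.88) = 0.063917.
1 − 2Q = 0.92, giving −¼ ln(0.92) = 0.020845.
d = 0.063917 + 0.020845 = 0.084762.

0.08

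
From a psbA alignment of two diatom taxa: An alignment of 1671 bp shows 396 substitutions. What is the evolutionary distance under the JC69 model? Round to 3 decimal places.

0.285

p = 396/1671 ≈ 0.236984.
d = −(3/4) ln(1 − 4p/3) = −0.75 ln(1 − 0.315979) = −0.75 ln(0.684021)
  = −0.75 × (-0.379767) = 0.284825 substitutions/site.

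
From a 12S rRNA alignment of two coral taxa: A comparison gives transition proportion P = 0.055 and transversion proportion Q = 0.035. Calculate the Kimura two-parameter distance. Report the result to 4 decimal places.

0.0965

Under the Kimura two-parameter model, d = −½ ln(1 − 2P − Q) − ¼ ln(1 − 2Q).
1 − 2P − Q = 0.855, giving −½ ln(0.855) = 0.078327.
1 − 2Q = 0.93, giving −¼ ln(0.93) = 0.018143.
d = 0.078327 + 0.018143 = 0.096470.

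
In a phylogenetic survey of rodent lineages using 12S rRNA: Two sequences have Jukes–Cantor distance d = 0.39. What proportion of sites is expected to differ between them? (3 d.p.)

0.304

p = (3/4)(1 − e^(−4d/3)) = 0.75 × (1 − e^(-0.52)) = 0.75 × (1 − 0.594521) = 0.304109.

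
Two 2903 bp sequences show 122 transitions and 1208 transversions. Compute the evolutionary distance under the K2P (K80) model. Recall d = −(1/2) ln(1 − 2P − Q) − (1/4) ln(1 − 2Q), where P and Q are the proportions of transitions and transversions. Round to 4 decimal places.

0.7931

P = 122/2903 ≈ 0.042025 and Q = 1208/2903 ≈ 0.416121.
Under the Kimura two-parameter model, d = −½ ln(1 − 2P − Q) − ¼ ln(1 − 2Q).
1 − 2P − Q = 0.499829, giving −½ ln(0.499829) = 0.346745.
1 − 2Q = 0.167758, giving −¼ ln(0.167758) = 0.446308.
d = 0.346745 + 0.446308 = 0.793053.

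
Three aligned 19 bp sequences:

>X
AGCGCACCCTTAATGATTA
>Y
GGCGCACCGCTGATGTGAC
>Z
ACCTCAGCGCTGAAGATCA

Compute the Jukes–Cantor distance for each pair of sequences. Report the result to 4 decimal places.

X–Y: 8/19 sites differ → p ≈ 0.421053, d = −0.75 ln(1 − 0.561404) = 0.618132 ≈ 0.6181.
X–Z: 8/19 sites differ → p ≈ 0.421053, d = −0.75 ln(1 − 0.561404) = 0.618132 ≈ 0.6181.
Y–Z: 9/19 sites differ → p ≈ 0.473684, d = −0.75 ln(1 − 0.631579) = 0.748897 ≈ 0.7489.

d(X,Y) = 0.6181, d(X,Z) = 0.6181, d(Y,Z) = 0.7489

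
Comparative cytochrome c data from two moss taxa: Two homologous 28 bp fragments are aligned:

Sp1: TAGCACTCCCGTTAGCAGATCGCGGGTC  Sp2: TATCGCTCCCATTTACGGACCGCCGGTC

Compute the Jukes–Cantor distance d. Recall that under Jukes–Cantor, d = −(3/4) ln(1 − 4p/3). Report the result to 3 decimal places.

The sequences differ at 8 of 28 sites (3, 5, 11, 14, 15, 17, 20, 24), so p = 8/28 ≈ 0.285714.
d = −(3/4) ln(1 − 4p/3) = −0.75 ln(1 − 0.380952) = −0.75 ln(0.619048)
  = −0.75 × (-0.479572) = 0.359679 substitutions/site.

0.360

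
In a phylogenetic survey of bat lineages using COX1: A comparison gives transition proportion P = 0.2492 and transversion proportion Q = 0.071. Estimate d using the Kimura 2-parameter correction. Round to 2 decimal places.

0.46

Under the Kimura two-parameter model, d = −½ ln(1 − 2P − Q) − ¼ ln(1 − 2Q).
1 − 2P − Q = 0.4306, giving −½ ln(0.4306) = 0.421288.
1 − 2Q = 0.858, giving −¼ ln(0.858) = 0.038288.
d = 0.421288 + 0.038288 = 0.459576.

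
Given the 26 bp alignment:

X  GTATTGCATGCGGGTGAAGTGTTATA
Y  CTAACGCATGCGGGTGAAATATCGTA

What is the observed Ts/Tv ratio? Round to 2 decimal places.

Transitions are A↔G and C↔T; transversions are all other mismatches.
Transitions: 5. Transversions: 2.
R = 5/2 = 2.50.

2.50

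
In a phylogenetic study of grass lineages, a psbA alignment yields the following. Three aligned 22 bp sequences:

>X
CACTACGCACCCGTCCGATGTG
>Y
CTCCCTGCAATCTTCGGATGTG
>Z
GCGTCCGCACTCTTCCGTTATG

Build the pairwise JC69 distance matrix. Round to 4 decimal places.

d(X,Y) = 0.4975, d(X,Z) = 0.4975, d(Y,Z) = 0.5913

X–Y: 8/22 sites differ → p ≈ 0.363636, d = −0.75 ln(1 − 0.484848) = 0.497470 ≈ 0.4975.
X–Z: 8/22 sites differ → p ≈ 0.363636, d = −0.75 ln(1 − 0.484848) = 0.497470 ≈ 0.4975.
Y–Z: 9/22 sites differ → p ≈ 0.409091, d = −0.75 ln(1 − 0.545455) = 0.591344 ≈ 0.5913.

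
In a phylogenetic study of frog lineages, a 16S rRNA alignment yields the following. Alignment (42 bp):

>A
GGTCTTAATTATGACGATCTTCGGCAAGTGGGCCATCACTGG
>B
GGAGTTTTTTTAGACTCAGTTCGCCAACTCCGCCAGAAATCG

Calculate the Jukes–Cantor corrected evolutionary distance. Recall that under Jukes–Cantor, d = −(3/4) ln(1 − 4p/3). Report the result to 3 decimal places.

0.635

The sequences differ at 18 of 42 sites, so p = 18/42 ≈ 0.428571.
d = −(3/4) ln(1 − 4p/3) = −0.75 ln(1 − 0.571428) = −0.75 ln(0.428572)
  = −0.75 × (-0.847297) = 0.635473 substitutions/site.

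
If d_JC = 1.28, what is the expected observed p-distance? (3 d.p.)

0.614

p = (3/4)(1 − e^(−4d/3)) = 0.75 × (1 − e^(-1.706667)) = 0.75 × (1 − 0.181470) = 0.613898.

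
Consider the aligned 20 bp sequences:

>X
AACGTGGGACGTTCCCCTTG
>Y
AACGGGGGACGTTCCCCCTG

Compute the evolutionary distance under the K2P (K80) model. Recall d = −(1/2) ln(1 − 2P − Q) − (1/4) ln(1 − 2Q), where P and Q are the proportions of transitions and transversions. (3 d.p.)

Of 20 sites, 1 differences are transitions and 1 are transversions, so P = 1/20 = 0.05 and Q = 1/20 = 0.05.
Under the Kimura two-parameter model, d = −½ ln(1 − 2P − Q) − ¼ ln(1 − 2Q).
1 − 2P − Q = 0.85, giving −½ ln(0.85) = 0.081259.
1 − 2Q = 0.9, giving −¼ ln(0.9) = 0.026340.
d = 0.081259 + 0.026340 = 0.107599.

0.108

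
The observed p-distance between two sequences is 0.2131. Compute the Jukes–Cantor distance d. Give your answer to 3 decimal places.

0.251

d = −(3/4) ln(1 − 4p/3) = −0.75 ln(1 − 0.284133) = −0.75 ln(0.715867)
  = −0.75 × (-0.334261) = 0.250696 substitutions/site.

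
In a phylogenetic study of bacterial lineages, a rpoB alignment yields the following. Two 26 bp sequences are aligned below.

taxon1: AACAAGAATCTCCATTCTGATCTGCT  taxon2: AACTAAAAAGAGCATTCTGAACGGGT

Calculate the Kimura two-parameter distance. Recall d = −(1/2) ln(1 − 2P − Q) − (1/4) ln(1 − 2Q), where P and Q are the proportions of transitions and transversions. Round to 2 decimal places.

Of 26 sites, 1 differences are transitions and 8 are transversions, so P = 1/26 ≈ 0.038462 and Q = 8/26 ≈ 0.307692.
Under the Kimura two-parameter model, d = −½ ln(1 − 2P − Q) − ¼ ln(1 − 2Q).
1 − 2P − Q = 0.615384, giving −½ ln(0.615384) = 0.242754.
1 − 2Q = 0.384616, giving −¼ ln(0.384616) = 0.238877.
d = 0.242754 + 0.238877 = 0.481631.

0.48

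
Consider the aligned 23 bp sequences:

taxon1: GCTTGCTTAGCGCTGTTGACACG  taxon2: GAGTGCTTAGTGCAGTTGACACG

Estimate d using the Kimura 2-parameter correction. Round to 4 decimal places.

Of 23 sites, 1 differences are transitions and 3 are transversions, so P = 1/23 ≈ 0.043478 and Q = 3/23 ≈ 0.130435.
Under the Kimura two-parameter model, d = −½ ln(1 − 2P − Q) − ¼ ln(1 − 2Q).
1 − 2P − Q = 0.782609, giving −½ ln(0.782609) = 0.122561.
1 − 2Q = 0.73913, giving −¼ ln(0.73913) = 0.075570.
d = 0.122561 + 0.075570 = 0.198131.

0.1981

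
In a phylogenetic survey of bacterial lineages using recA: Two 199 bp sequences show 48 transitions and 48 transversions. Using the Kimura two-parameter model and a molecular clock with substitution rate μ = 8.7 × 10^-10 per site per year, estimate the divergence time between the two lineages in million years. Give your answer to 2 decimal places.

464.16

P = 48/199 ≈ 0.241206 and Q = 48/199 ≈ 0.241206.
Under the Kimura two-parameter model, d = −½ ln(1 − 2P − Q) − ¼ ln(1 − 2Q).
1 − 2P − Q = 0.276382, giving −½ ln(0.276382) = 0.642986.
1 − 2Q = 0.517588, giving −¼ ln(0.517588) = 0.164644.
d = 0.642986 + 0.164644 = 0.807630.
Under a molecular clock d = 2μt, so t = d/(2μ) = 0.807630 / (2 × 8.7 × 10^-10) = 464.16 million years.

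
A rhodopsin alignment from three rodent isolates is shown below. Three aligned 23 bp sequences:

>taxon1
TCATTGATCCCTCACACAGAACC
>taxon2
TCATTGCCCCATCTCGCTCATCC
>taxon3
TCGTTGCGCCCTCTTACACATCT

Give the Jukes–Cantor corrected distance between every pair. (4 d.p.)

d(taxon1,taxon2) = 0.4674, d(taxon1,taxon3) = 0.4674, d(taxon2,taxon3) = 0.3904

taxon1–taxon2: 8/23 sites differ → p ≈ 0.347826, d = −0.75 ln(1 − 0.463768) = 0.467391 ≈ 0.4674.
taxon1–taxon3: 8/23 sites differ → p ≈ 0.347826, d = −0.75 ln(1 − 0.463768) = 0.467391 ≈ 0.4674.
taxon2–taxon3: 7/23 sites differ → p ≈ 0.304348, d = −0.75 ln(1 − 0.405797) = 0.390401 ≈ 0.3904.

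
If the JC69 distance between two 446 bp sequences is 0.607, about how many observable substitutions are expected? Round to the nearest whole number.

186

Invert JC69: p = (3/4)(1 − e^(−4d/3)) = 0.75 × (1 − e^(-0.809333)) = 0.75 × (1 − 0.445155) = 0.416134.
Expected differing sites = pL ≈ 0.416134 × 446 = 185.595764 ≈ 186.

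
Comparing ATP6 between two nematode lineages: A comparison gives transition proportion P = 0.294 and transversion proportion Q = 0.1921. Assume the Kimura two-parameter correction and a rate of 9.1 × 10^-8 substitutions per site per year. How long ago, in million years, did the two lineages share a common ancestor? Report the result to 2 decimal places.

Under the Kimura two-parameter model, d = −½ ln(1 − 2P − Q) − ¼ ln(1 − 2Q).
1 − 2P − Q = 0.2199, giving −½ ln(0.2199) = 0.757291.
1 − 2Q = 0.6158, giving −¼ ln(0.6158) = 0.121208.
d = 0.757291 + 0.121208 = 0.878499.
Under a molecular clock d = 2μt, so t = d/(2μ) = 0.878499 / (2 × 9.1 × 10^-8) = 4.83 million years.

4.83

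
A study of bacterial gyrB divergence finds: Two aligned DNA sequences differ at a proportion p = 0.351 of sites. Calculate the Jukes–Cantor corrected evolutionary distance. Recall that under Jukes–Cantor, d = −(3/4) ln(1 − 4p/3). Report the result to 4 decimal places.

0.4733

d = −(3/4) ln(1 − 4p/3) = −0.75 ln(1 − 0.468) = −0.75 ln(0.532)
  = −0.75 × (-0.631112) = 0.473334 substitutions/site.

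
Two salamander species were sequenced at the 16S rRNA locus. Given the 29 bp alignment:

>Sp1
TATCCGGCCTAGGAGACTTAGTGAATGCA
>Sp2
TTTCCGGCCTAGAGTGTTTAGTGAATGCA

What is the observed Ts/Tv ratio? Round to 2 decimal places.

Transitions are A↔G and C↔T; transversions are all other mismatches.
Transitions: 4. Transversions: 2.
R = 4/2 = 2.00.

2.00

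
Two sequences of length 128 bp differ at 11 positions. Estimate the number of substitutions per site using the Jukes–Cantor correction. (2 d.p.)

0.09

p = 11/128 ≈ 0.085938.
d = −(3/4) ln(1 − 4p/3) = −0.75 ln(1 − 0.114584) = −0.75 ln(0.885416)
  = −0.75 × (-0.121698) = 0.091274 substitutions/site.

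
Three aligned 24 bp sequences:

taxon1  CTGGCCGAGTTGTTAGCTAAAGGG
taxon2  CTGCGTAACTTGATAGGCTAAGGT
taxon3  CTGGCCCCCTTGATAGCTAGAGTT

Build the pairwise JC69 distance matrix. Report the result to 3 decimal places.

d(taxon1,taxon2) = 0.608, d(taxon1,taxon3) = 0.369, d(taxon2,taxon3) = 0.608

taxon1–taxon2: 10/24 sites differ → p ≈ 0.416667, d = −0.75 ln(1 − 0.555556) = 0.608198 ≈ 0.608.
taxon1–taxon3: 7/24 sites differ → p ≈ 0.291667, d = −0.75 ln(1 − 0.388889) = 0.369358 ≈ 0.369.
taxon2–taxon3: 10/24 sites differ → p ≈ 0.416667, d = −0.75 ln(1 − 0.555556) = 0.608198 ≈ 0.608.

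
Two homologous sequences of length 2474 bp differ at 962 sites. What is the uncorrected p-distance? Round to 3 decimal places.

p = 962/2474 = 0.388843… ≈ 0.389 (to 3 d.p.).

0.389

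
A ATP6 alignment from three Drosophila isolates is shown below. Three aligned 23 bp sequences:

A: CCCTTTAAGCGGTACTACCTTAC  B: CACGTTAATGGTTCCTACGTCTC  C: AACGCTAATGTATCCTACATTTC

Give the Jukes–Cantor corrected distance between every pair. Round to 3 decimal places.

A–B: 9/23 sites differ → p ≈ 0.391304, d = −0.75 ln(1 − 0.521739) = 0.553199 ≈ 0.553.
A–C: 11/23 sites differ → p ≈ 0.478261, d = −0.75 ln(1 − 0.637681) = 0.761423 ≈ 0.761.
B–C: 6/23 sites differ → p ≈ 0.26087, d = −0.75 ln(1 − 0.347827) = 0.320584 ≈ 0.321.

d(A,B) = 0.553, d(A,C) = 0.761, d(B,C) = 0.321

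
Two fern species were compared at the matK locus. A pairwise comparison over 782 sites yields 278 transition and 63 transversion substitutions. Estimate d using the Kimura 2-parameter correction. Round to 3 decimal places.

0.828

P = 278/782 ≈ 0.355499 and Q = 63/782 ≈ 0.080563.
Under the Kimura two-parameter model, d = −½ ln(1 − 2P − Q) − ¼ ln(1 − 2Q).
1 − 2P − Q = 0.208439, giving −½ ln(0.208439) = 0.784054.
1 − 2Q = 0.838874, giving −¼ ln(0.838874) = 0.043924.
d = 0.784054 + 0.043924 = 0.827978.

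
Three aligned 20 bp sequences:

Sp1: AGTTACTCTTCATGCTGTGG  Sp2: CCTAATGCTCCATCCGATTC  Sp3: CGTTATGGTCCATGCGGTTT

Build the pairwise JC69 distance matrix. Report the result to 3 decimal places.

Sp1–Sp2: 11/20 sites differ → p = 0.55, d = −0.75 ln(1 − 0.733333) = 0.991316 ≈ 0.991.
Sp1–Sp3: 8/20 sites differ → p = 0.4, d = −0.75 ln(1 − 0.533333) = 0.571605 ≈ 0.572.
Sp2–Sp3: 6/20 sites differ → p = 0.3, d = −0.75 ln(1 − 0.4) = 0.383119 ≈ 0.383.

d(Sp1,Sp2) = 0.991, d(Sp1,Sp3) = 0.572, d(Sp2,Sp3) = 0.383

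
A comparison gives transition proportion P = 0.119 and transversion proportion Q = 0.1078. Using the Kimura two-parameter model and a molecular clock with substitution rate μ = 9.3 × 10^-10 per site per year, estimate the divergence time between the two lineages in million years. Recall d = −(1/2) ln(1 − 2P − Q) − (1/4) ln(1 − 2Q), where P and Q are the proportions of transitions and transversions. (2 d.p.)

146.71

Under the Kimura two-parameter model, d = −½ ln(1 − 2P − Q) − ¼ ln(1 − 2Q).
1 − 2P − Q = 0.6542, giving −½ ln(0.6542) = 0.212171.
1 − 2Q = 0.7844, giving −¼ ln(0.7844) = 0.060709.
d = 0.212171 + 0.060709 = 0.272880.
Under a molecular clock d = 2μt, so t = d/(2μ) = 0.272880 / (2 × 9.3 × 10^-10) = 146.71 million years.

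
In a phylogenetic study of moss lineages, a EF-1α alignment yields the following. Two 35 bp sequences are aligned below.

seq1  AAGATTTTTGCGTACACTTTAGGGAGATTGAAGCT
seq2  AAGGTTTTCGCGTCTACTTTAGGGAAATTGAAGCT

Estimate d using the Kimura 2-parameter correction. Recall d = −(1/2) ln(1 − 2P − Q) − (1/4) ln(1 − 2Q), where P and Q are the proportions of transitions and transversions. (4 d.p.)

Of 35 sites, 4 differences are transitions and 1 are transversions, so P = 4/35 ≈ 0.114286 and Q = 1/35 ≈ 0.028571.
Under the Kimura two-parameter model, d = −½ ln(1 − 2P − Q) − ¼ ln(1 − 2Q).
1 − 2P − Q = 0.742857, giving −½ ln(0.742857) = 0.148626.
1 − 2Q = 0.942858, giving −¼ ln(0.942858) = 0.014710.
d = 0.148626 + 0.014710 = 0.163336.

0.1633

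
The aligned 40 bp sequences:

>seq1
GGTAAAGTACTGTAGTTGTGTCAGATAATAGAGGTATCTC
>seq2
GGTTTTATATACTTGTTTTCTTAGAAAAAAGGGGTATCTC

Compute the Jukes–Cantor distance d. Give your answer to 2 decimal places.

0.47

The sequences differ at 14 of 40 sites, so p = 14/40 = 0.35.
d = −(3/4) ln(1 − 4p/3) = −0.75 ln(1 − 0.466667) = −0.75 ln(0.533333)
  = −0.75 × (-0.628609) = 0.471457 substitutions/site.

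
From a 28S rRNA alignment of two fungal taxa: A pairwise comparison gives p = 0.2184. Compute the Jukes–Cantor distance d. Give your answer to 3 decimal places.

d = −(3/4) ln(1 − 4p/3) = −0.75 ln(1 − 0.2912) = −0.75 ln(0.7088)
  = −0.75 × (-0.344182) = 0.258137 substitutions/site.

0.258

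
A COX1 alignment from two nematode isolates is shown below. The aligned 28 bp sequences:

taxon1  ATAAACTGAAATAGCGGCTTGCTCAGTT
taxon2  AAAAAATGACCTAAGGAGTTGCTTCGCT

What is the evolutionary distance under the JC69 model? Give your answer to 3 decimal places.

0.556

The sequences differ at 11 of 28 sites, so p = 11/28 ≈ 0.392857.
d = −(3/4) ln(1 − 4p/3) = −0.75 ln(1 − 0.523809) = −0.75 ln(0.476191)
  = −0.75 × (-0.741936) = 0.556452 substitutions/site.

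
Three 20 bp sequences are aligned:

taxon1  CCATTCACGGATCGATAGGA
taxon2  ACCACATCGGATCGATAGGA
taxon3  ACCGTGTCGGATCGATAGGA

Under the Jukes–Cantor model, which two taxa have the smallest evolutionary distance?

taxon1–taxon2: 6/20 differ, p = 0.300, d = 0.383.
taxon1–taxon3: 5/20 differ, p = 0.250, d = 0.304.
taxon2–taxon3: 3/20 differ, p = 0.150, d = 0.167.
The smallest distance is between taxon2 and taxon3.

taxon2 and taxon3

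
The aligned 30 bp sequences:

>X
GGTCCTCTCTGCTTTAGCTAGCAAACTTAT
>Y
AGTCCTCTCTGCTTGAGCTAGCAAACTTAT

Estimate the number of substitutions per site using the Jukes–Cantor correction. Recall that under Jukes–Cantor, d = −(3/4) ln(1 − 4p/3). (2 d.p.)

0.07

The sequences differ at 2 of 30 sites (1, 15), so p = 2/30 ≈ 0.066667.
d = −(3/4) ln(1 − 4p/3) = −0.75 ln(1 − 0.088889) = −0.75 ln(0.911111)
  = −0.75 × (-0.093091) = 0.069818 substitutions/site.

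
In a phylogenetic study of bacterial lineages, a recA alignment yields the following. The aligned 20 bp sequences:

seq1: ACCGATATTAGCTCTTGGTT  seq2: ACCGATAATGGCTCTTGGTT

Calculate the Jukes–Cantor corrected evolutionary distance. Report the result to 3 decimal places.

0.107

The sequences differ at 2 of 20 sites (8, 10), so p = 2/20 = 0.1.
d = −(3/4) ln(1 − 4p/3) = −0.75 ln(1 − 0.133333) = −0.75 ln(0.866667)
  = −0.75 × (-0.143100) = 0.107325 substitutions/site.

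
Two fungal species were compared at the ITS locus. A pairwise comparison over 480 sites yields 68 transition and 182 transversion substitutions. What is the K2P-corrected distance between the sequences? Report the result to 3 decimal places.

0.898

P = 68/480 ≈ 0.141667 and Q = 182/480 ≈ 0.379167.
Under the Kimura two-parameter model, d = −½ ln(1 − 2P − Q) − ¼ ln(1 − 2Q).
1 − 2P − Q = 0.337499, giving −½ ln(0.337499) = 0.543096.
1 − 2Q = 0.241666, giving −¼ ln(0.241666) = 0.355050.
d = 0.543096 + 0.355050 = 0.898146.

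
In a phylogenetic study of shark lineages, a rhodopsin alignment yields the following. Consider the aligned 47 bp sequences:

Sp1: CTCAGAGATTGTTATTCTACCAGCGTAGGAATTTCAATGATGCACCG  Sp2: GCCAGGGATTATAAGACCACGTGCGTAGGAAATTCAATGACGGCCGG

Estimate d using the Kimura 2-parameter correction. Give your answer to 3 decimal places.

0.416

Of 47 sites, 5 differences are transitions and 10 are transversions, so P = 5/47 ≈ 0.106383 and Q = 10/47 ≈ 0.212766.
Under the Kimura two-parameter model, d = −½ ln(1 − 2P − Q) − ¼ ln(1 − 2Q).
1 − 2P − Q = 0.574468, giving −½ ln(0.574468) = 0.277155.
1 − 2Q = 0.574468, giving −¼ ln(0.574468) = 0.138578.
d = 0.277155 + 0.138578 = 0.415733.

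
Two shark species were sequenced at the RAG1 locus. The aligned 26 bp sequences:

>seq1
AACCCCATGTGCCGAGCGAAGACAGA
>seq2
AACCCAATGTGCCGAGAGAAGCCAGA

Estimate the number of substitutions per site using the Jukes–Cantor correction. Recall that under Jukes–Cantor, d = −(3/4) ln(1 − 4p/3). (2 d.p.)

0.13

The sequences differ at 3 of 26 sites (6, 17, 22), so p = 3/26 ≈ 0.115385.
d = −(3/4) ln(1 − 4p/3) = −0.75 ln(1 − 0.153847) = −0.75 ln(0.846153)
  = −0.75 × (-0.167055) = 0.125291 substitutions/site.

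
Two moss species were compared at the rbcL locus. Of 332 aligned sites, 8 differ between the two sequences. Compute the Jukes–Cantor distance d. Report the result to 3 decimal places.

0.024

p = 8/332 ≈ 0.024096.
d = −(3/4) ln(1 − 4p/3) = −0.75 ln(1 − 0.032128) = −0.75 ln(0.967872)
  = −0.75 × (-0.032655) = 0.024491 substitutions/site.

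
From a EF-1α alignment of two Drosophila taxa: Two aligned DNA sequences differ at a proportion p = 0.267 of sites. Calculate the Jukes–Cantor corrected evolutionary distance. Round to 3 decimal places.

d = −(3/4) ln(1 − 4p/3) = −0.75 ln(1 − 0.356) = −0.75 ln(0.644)
  = −0.75 × (-0.440057) = 0.330043 substitutions/site.

0.330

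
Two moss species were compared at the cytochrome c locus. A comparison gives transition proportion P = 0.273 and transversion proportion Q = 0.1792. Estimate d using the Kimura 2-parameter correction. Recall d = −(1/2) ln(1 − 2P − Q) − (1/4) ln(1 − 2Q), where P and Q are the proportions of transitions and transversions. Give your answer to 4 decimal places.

0.7568

Under the Kimura two-parameter model, d = −½ ln(1 − 2P − Q) − ¼ ln(1 − 2Q).
1 − 2P − Q = 0.2748, giving −½ ln(0.2748) = 0.645856.
1 − 2Q = 0.6416, giving −¼ ln(0.6416) = 0.110948.
d = 0.645856 + 0.110948 = 0.756804.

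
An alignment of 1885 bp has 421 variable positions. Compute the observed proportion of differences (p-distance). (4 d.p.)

0.2233

p = 421/1885 = 0.223342… ≈ 0.2233 (to 4 d.p.).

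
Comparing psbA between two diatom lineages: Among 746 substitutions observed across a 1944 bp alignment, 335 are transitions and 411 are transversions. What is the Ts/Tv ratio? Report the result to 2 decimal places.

0.82

R = 335/411 = 0.815085… ≈ 0.82 (to 2 d.p.).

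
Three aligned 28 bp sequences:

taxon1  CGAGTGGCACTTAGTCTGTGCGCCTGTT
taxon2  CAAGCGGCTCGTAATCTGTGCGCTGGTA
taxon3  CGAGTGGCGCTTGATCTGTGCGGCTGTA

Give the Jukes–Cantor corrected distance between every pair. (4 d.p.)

d(taxon1,taxon2) = 0.3597, d(taxon1,taxon3) = 0.2040, d(taxon2,taxon3) = 0.3597

taxon1–taxon2: 8/28 sites differ → p ≈ 0.285714, d = −0.75 ln(1 − 0.380952) = 0.359679 ≈ 0.3597.
taxon1–taxon3: 5/28 sites differ → p ≈ 0.178571, d = −0.75 ln(1 − 0.238095) = 0.203950 ≈ 0.2040.
taxon2–taxon3: 8/28 sites differ → p ≈ 0.285714, d = −0.75 ln(1 − 0.380952) = 0.359679 ≈ 0.3597.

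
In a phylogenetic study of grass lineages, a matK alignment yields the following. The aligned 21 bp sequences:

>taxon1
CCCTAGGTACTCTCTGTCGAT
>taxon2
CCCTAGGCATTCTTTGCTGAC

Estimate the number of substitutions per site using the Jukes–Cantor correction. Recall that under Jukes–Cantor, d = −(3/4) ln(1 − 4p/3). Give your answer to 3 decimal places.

The sequences differ at 6 of 21 sites (8, 10, 14, 17, 18, 21), so p = 6/21 ≈ 0.285714.
d = −(3/4) ln(1 − 4p/3) = −0.75 ln(1 − 0.380952) = −0.75 ln(0.619048)
  = −0.75 × (-0.479572) = 0.359679 substitutions/site.

0.360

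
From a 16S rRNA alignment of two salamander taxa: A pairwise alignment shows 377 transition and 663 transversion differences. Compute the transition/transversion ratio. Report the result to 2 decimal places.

0.57

R = 377/663 = 0.568627… ≈ 0.57 (to 2 d.p.).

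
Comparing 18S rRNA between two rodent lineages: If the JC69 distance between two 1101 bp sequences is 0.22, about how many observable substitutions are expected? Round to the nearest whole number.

Invert JC69: p = (3/4)(1 − e^(−4d/3)) = 0.75 × (1 − e^(-0.293333)) = 0.75 × (1 − 0.745774) = 0.190670.
Expected differing sites = pL ≈ 0.190670 × 1101 = 209.92767 ≈ 210.

210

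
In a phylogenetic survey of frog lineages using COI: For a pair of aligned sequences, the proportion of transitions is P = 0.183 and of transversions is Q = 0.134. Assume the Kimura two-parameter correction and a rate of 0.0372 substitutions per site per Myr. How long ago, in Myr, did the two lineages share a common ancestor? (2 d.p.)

Under the Kimura two-parameter model, d = −½ ln(1 − 2P − Q) − ¼ ln(1 − 2Q).
1 − 2P − Q = 0.5, giving −½ ln(0.5) = 0.346574.
1 − 2Q = 0.732, giving −¼ ln(0.732) = 0.077994.
d = 0.346574 + 0.077994 = 0.424568.
Under a molecular clock d = 2μt, so t = d/(2μ) = 0.424568 / (2 × 0.0372) = 5.71 Myr.

5.71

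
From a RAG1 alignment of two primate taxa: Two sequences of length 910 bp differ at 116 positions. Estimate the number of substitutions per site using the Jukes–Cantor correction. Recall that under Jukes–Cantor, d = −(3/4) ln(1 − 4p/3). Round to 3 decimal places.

0.140

p = 116/910 ≈ 0.127473.
d = −(3/4) ln(1 − 4p/3) = −0.75 ln(1 − 0.169964) = −0.75 ln(0.830036)
  = −0.75 × (-0.186286) = 0.139715 substitutions/site.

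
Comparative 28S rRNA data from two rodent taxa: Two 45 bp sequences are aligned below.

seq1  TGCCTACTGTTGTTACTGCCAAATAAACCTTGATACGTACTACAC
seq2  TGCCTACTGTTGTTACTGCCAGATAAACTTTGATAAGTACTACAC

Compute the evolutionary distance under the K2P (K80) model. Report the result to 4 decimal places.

0.0703

Of 45 sites, 2 differences are transitions and 1 are transversions, so P = 2/45 ≈ 0.044444 and Q = 1/45 ≈ 0.022222.
Under the Kimura two-parameter model, d = −½ ln(1 − 2P − Q) − ¼ ln(1 − 2Q).
1 − 2P − Q = 0.88889, giving −½ ln(0.88889) = 0.058891.
1 − 2Q = 0.955556, giving −¼ ln(0.955556) = 0.011365.
d = 0.058891 + 0.011365 = 0.070256.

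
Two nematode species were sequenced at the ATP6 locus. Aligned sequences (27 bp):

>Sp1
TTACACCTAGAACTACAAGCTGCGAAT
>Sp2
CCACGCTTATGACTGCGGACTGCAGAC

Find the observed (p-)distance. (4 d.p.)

The sequences differ at 13 of 27 positions.
p = 13/27 = 0.481481… ≈ 0.4815 (to 4 d.p.).

0.4815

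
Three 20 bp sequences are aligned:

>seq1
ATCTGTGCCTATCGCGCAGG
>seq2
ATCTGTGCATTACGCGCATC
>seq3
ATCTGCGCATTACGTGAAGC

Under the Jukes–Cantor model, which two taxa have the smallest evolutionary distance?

seq2 and seq3

seq1–seq2: 5/20 differ, p = 0.250, d = 0.304.
seq1–seq3: 7/20 differ, p = 0.350, d = 0.471.
seq2–seq3: 4/20 differ, p = 0.200, d = 0.233.
The smallest distance is between seq2 and seq3.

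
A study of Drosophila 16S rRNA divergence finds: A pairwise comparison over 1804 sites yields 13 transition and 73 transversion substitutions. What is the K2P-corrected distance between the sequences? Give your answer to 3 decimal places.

0.049

P = 13/1804 ≈ 0.007206 and Q = 73/1804 ≈ 0.040466.
Under the Kimura two-parameter model, d = −½ ln(1 − 2P − Q) − ¼ ln(1 − 2Q).
1 − 2P − Q = 0.945122, giving −½ ln(0.945122) = 0.028221.
1 − 2Q = 0.919068, giving −¼ ln(0.919068) = 0.021099.
d = 0.028221 + 0.021099 = 0.049320.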